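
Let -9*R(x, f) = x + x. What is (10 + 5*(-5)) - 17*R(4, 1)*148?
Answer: 19993/9 ≈ 2221.4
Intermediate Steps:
R(x, f) = -2*x/9 (R(x, f) = -(x + x)/9 = -2*x/9)
(10 + 5*(-5)) - 17*R(4, 1)*148 = (10 + 5*(-5)) - (-34)*4/9*148 = (10 - 25) - 17*(-8/9)*148 = -15 + (136/9)*148 = -15 + 20128/9 = 19993/9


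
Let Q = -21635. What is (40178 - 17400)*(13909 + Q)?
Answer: -175982828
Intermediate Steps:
(40178 - 17400)*(13909 + Q) = (40178 - 17400)*(13909 - 21635) = 22778*(-7726) = -175982828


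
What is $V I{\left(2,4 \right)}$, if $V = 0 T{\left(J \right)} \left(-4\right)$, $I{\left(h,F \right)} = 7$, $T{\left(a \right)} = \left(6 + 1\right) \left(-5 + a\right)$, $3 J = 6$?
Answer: $0$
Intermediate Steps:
$J = 2$ ($J = \frac{1}{3} \cdot 6 = 2$)
$T{\left(a \right)} = -35 + 7 a$ ($T{\left(a \right)} = 7 \left(-5 + a\right) = -35 + 7 a$)
$V = 0$ ($V = 0 \left(-35 + 7 \cdot 2\right) \left(-4\right) = 0 \left(-35 + 14\right) \left(-4\right) = 0 \left(-21\right) \left(-4\right) = 0 \left(-4\right) = 0$)
$V I{\left(2,4 \right)} = 0 \cdot 7 = 0$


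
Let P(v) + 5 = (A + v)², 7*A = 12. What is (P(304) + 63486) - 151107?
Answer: 285926/49 ≈ 5835.2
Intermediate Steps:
A = 12/7 (A = (⅐)*12 = 12/7 ≈ 1.7143)
P(v) = -5 + (12/7 + v)²
(P(304) + 63486) - 151107 = ((-5 + (12 + 7*304)²/49) + 63486) - 151107 = ((-5 + (12 + 2128)²/49) + 63486) - 151107 = ((-5 + (1/49)*2140²) + 63486) - 151107 = ((-5 + (1/49)*4579600) + 63486) - 151107 = ((-5 + 4579600/49) + 63486) - 151107 = (4579355/49 + 63486) - 151107 = 7690169/49 - 151107 = 285926/49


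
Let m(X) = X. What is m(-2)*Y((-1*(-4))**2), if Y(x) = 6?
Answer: -12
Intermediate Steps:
m(-2)*Y((-1*(-4))**2) = -2*6 = -12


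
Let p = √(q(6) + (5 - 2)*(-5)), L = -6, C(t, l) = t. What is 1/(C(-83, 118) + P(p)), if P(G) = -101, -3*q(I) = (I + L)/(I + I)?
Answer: -1/184 ≈ -0.0054348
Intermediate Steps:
q(I) = -(-6 + I)/(6*I) (q(I) = -(I - 6)/(3*(I + I)) = -(-6 + I)/(3*(2*I)) = -(-6 + I)*1/(2*I)/3 = -(-6 + I)/(6*I))
p = I*√15 (p = √((⅙)*(6 - 1*6)/6 + (5 - 2)*(-5)) = √((⅙)*(⅙)*(6 - 6) + 3*(-5)) = √((⅙)*(⅙)*0 - 15) = √(0 - 15) = √(-15) = I*√15 ≈ 3.873*I)
1/(C(-83, 118) + P(p)) = 1/(-83 - 101) = 1/(-184) = -1/184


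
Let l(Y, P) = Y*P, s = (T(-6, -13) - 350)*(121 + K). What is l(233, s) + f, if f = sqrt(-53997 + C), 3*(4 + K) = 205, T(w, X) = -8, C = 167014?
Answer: -46378184/3 + sqrt(113017) ≈ -1.5459e+7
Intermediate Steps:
K = 193/3 (K = -4 + (1/3)*205 = -4 + 205/3 = 193/3 ≈ 64.333)
s = -199048/3 (s = (-8 - 350)*(121 + 193/3) = -358*556/3 = -199048/3 ≈ -66349.)
l(Y, P) = P*Y
f = sqrt(113017) (f = sqrt(-53997 + 167014) = sqrt(113017) ≈ 336.18)
l(233, s) + f = -199048/3*233 + sqrt(113017) = -46378184/3 + sqrt(113017)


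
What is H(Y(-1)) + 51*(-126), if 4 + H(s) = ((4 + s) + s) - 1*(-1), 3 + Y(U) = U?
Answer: -6433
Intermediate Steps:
Y(U) = -3 + U
H(s) = 1 + 2*s (H(s) = -4 + (((4 + s) + s) - 1*(-1)) = -4 + ((4 + 2*s) + 1) = -4 + (5 + 2*s) = 1 + 2*s)
H(Y(-1)) + 51*(-126) = (1 + 2*(-3 - 1)) + 51*(-126) = (1 + 2*(-4)) - 6426 = (1 - 8) - 6426 = -7 - 6426 = -6433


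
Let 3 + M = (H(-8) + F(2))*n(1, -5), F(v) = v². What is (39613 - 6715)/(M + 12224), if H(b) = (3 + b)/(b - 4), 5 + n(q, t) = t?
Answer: 197388/73061 ≈ 2.7017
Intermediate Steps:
n(q, t) = -5 + t
H(b) = (3 + b)/(-4 + b)
M = -283/6 (M = -3 + ((3 - 8)/(-4 - 8) + 2²)*(-5 - 5) = -3 + (-5/(-12) + 4)*(-10) = -3 + (-1/12*(-5) + 4)*(-10) = -3 + (5/12 + 4)*(-10) = -3 + (53/12)*(-10) = -3 - 265/6 = -283/6 ≈ -47.167)
(39613 - 6715)/(M + 12224) = (39613 - 6715)/(-283/6 + 12224) = 32898/(73061/6) = 32898*(6/73061) = 197388/73061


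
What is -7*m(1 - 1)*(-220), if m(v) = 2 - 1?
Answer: 1540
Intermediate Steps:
m(v) = 1
-7*m(1 - 1)*(-220) = -7*(-220) = 1540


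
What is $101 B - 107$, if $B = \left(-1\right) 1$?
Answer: $-208$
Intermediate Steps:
$B = -1$
$101 B - 107 = 101 \left(-1\right) - 107 = -101 - 107 = -208$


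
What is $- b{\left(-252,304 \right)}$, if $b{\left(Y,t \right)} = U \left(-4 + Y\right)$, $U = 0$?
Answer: $0$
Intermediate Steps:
$b{\left(Y,t \right)} = 0$ ($b{\left(Y,t \right)} = 0 \left(-4 + Y\right) = 0$)
$- b{\left(-252,304 \right)} = \left(-1\right) 0 = 0$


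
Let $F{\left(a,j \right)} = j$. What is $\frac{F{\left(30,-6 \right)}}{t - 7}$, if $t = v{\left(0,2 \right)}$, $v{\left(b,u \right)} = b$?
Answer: $\frac{6}{7} \approx 0.85714$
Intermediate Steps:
$t = 0$
$\frac{F{\left(30,-6 \right)}}{t - 7} = \frac{1}{0 - 7} \left(-6\right) = \frac{1}{-7} \left(-6\right) = \left(- \frac{1}{7}\right) \left(-6\right) = \frac{6}{7}$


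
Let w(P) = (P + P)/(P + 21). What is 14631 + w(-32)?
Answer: 161005/11 ≈ 14637.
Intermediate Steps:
w(P) = 2*P/(21 + P) (w(P) = (2*P)/(21 + P) = 2*P/(21 + P))
14631 + w(-32) = 14631 + 2*(-32)/(21 - 32) = 14631 + 2*(-32)/(-11) = 14631 + 2*(-32)*(-1/11) = 14631 + 64/11 = 161005/11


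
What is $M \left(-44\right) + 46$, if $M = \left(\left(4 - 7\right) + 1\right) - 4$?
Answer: $310$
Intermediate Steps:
$M = -6$ ($M = \left(-3 + 1\right) - 4 = -2 - 4 = -6$)
$M \left(-44\right) + 46 = \left(-6\right) \left(-44\right) + 46 = 264 + 46 = 310$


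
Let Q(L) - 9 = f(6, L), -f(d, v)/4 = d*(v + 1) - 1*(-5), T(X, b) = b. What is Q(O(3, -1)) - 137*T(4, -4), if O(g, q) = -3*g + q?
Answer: 753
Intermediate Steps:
O(g, q) = q - 3*g
f(d, v) = -20 - 4*d*(1 + v) (f(d, v) = -4*(d*(v + 1) - 1*(-5)) = -4*(d*(1 + v) + 5) = -4*(5 + d*(1 + v)) = -20 - 4*d*(1 + v))
Q(L) = -35 - 24*L (Q(L) = 9 + (-20 - 4*6 - 4*6*L) = 9 + (-20 - 24 - 24*L) = 9 + (-44 - 24*L) = -35 - 24*L)
Q(O(3, -1)) - 137*T(4, -4) = (-35 - 24*(-1 - 3*3)) - 137*(-4) = (-35 - 24*(-1 - 9)) + 548 = (-35 - 24*(-10)) + 548 = (-35 + 240) + 548 = 205 + 548 = 753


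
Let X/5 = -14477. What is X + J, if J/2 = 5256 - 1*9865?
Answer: -81603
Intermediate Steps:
X = -72385 (X = 5*(-14477) = -72385)
J = -9218 (J = 2*(5256 - 1*9865) = 2*(5256 - 9865) = 2*(-4609) = -9218)
X + J = -72385 - 9218 = -81603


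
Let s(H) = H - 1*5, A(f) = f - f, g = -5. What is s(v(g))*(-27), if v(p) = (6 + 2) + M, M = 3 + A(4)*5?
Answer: -162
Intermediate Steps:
A(f) = 0
M = 3 (M = 3 + 0*5 = 3 + 0 = 3)
v(p) = 11 (v(p) = (6 + 2) + 3 = 8 + 3 = 11)
s(H) = -5 + H (s(H) = H - 5 = -5 + H)
s(v(g))*(-27) = (-5 + 11)*(-27) = 6*(-27) = -162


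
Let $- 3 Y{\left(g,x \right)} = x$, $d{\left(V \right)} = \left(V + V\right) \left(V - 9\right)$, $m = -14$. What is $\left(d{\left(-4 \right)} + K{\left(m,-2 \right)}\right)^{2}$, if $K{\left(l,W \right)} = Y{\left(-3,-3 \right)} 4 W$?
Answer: $9216$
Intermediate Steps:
$d{\left(V \right)} = 2 V \left(-9 + V\right)$
$Y{\left(g,x \right)} = - \frac{x}{3}$
$K{\left(l,W \right)} = 4 W$ ($K{\left(l,W \right)} = \left(- \frac{1}{3}\right) \left(-3\right) 4 W = 1 \cdot 4 W = 4 W$)
$\left(d{\left(-4 \right)} + K{\left(m,-2 \right)}\right)^{2} = \left(2 \left(-4\right) \left(-9 - 4\right) + 4 \left(-2\right)\right)^{2} = \left(2 \left(-4\right) \left(-13\right) - 8\right)^{2} = \left(104 - 8\right)^{2} = 96^{2} = 9216$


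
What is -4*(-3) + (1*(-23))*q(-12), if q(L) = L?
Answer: 288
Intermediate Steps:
-4*(-3) + (1*(-23))*q(-12) = -4*(-3) + (1*(-23))*(-12) = 12 - 23*(-12) = 12 + 276 = 288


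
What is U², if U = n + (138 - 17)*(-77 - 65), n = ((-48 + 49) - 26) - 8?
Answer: 296356225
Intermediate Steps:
n = -33 (n = (1 - 26) - 8 = -25 - 8 = -33)
U = -17215 (U = -33 + (138 - 17)*(-77 - 65) = -33 + 121*(-142) = -33 - 17182 = -17215)
U² = (-17215)² = 296356225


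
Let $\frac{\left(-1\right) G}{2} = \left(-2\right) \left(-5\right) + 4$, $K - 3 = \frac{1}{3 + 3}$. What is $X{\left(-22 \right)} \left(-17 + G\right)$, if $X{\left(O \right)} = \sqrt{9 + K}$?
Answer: $- \frac{15 \sqrt{438}}{2} \approx -156.96$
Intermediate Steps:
$K = \frac{19}{6}$ ($K = 3 + \frac{1}{3 + 3} = 3 + \frac{1}{6} = \frac{19}{6} \approx 3.1667$)
$G = -28$ ($G = - 2 \left(\left(-2\right) \left(-5\right) + 4\right) = - 2 \left(10 + 4\right) = \left(-2\right) 14 = -28$)
$X{\left(O \right)} = \frac{\sqrt{438}}{6}$ ($X{\left(O \right)} = \sqrt{9 + \frac{19}{6}} = \sqrt{\frac{73}{6}} = \frac{\sqrt{438}}{6}$)
$X{\left(-22 \right)} \left(-17 + G\right) = \frac{\sqrt{438}}{6} \left(-17 - 28\right) = \frac{\sqrt{438}}{6} \left(-45\right) = - \frac{15 \sqrt{438}}{2}$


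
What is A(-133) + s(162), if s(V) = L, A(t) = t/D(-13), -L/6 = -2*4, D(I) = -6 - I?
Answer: 29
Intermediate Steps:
L = 48 (L = -(-12)*4 = -6*(-8) = 48)
A(t) = t/7 (A(t) = t/(-6 - 1*(-13)) = t/(-6 + 13) = t/7)
s(V) = 48
A(-133) + s(162) = (⅐)*(-133) + 48 = -19 + 48 = 29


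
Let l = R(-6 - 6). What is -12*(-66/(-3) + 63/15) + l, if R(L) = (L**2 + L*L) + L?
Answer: -192/5 ≈ -38.400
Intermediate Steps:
R(L) = L + 2*L**2 (R(L) = (L**2 + L**2) + L = 2*L**2 + L = L + 2*L**2)
l = 276 (l = (-6 - 6)*(1 + 2*(-6 - 6)) = -12*(1 + 2*(-12)) = -12*(1 - 24) = -12*(-23) = 276)
-12*(-66/(-3) + 63/15) + l = -12*(-66/(-3) + 63/15) + 276 = -12*(-66*(-1/3) + 63*(1/15)) + 276 = -12*(22 + 21/5) + 276 = -12*131/5 + 276 = -1572/5 + 276 = -192/5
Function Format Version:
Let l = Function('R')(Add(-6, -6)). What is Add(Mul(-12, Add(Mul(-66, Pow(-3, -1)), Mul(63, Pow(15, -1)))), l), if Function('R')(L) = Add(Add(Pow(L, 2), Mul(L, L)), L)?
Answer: Rational(-192, 5) ≈ -38.400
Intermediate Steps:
Function('R')(L) = Add(L, Mul(2, Pow(L, 2))) (Function('R')(L) = Add(Add(Pow(L, 2), Pow(L, 2)), L) = Add(Mul(2, Pow(L, 2)), L) = Add(L, Mul(2, Pow(L, 2))))
l = 276 (l = Mul(Add(-6, -6), Add(1, Mul(2, Add(-6, -6)))) = Mul(-12, Add(1, Mul(2, -12))) = Mul(-12, Add(1, -24)) = Mul(-12, -23) = 276)
Add(Mul(-12, Add(Mul(-66, Pow(-3, -1)), Mul(63, Pow(15, -1)))), l) = Add(Mul(-12, Add(Mul(-66, Pow(-3, -1)), Mul(63, Pow(15, -1)))), 276) = Add(Mul(-12, Add(Mul(-66, Rational(-1, 3)), Mul(63, Rational(1, 15)))), 276) = Add(Mul(-12, Add(22, Rational(21, 5))), 276) = Add(Mul(-12, Rational(131, 5)), 276) = Add(Rational(-1572, 5), 276) = Rational(-192, 5)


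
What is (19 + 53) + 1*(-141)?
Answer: -69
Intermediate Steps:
(19 + 53) + 1*(-141) = 72 - 141 = -69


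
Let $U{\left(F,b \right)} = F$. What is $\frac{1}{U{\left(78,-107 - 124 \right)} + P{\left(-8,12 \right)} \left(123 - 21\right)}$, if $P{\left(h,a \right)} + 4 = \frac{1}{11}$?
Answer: $- \frac{11}{3528} \approx -0.0031179$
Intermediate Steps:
$P{\left(h,a \right)} = - \frac{43}{11}$ ($P{\left(h,a \right)} = -4 + \frac{1}{11} = - \frac{43}{11}$)
$\frac{1}{U{\left(78,-107 - 124 \right)} + P{\left(-8,12 \right)} \left(123 - 21\right)} = \frac{1}{78 - \frac{43 \left(123 - 21\right)}{11}} = \frac{1}{78 - \frac{4386}{11}} = \frac{1}{- \frac{3528}{11}} = - \frac{11}{3528}$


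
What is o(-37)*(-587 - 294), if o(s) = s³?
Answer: 44625293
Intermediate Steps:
o(-37)*(-587 - 294) = (-37)³*(-587 - 294) = -50653*(-881) = 44625293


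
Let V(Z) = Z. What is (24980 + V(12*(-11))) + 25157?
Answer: 50005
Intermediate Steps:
(24980 + V(12*(-11))) + 25157 = (24980 + 12*(-11)) + 25157 = (24980 - 132) + 25157 = 24848 + 25157 = 50005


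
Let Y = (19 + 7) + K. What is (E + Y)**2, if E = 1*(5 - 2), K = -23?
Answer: 36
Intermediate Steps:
E = 3 (E = 1*3 = 3)
Y = 3 (Y = (19 + 7) - 23 = 26 - 23 = 3)
(E + Y)**2 = (3 + 3)**2 = 6**2 = 36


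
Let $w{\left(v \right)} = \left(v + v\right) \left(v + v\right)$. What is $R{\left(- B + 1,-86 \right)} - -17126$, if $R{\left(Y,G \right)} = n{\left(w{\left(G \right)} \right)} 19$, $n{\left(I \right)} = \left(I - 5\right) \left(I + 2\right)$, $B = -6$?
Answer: $16627378712$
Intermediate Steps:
$w{\left(v \right)} = 4 v^{2}$ ($w{\left(v \right)} = 2 v 2 v = 4 v^{2}$)
$n{\left(I \right)} = \left(-5 + I\right) \left(2 + I\right)$
$R{\left(Y,G \right)} = -190 - 228 G^{2} + 304 G^{4}$ ($R{\left(Y,G \right)} = \left(-10 + \left(4 G^{2}\right)^{2} - 3 \cdot 4 G^{2}\right) 19 = \left(-10 + 16 G^{4} - 12 G^{2}\right) 19 = \left(-10 - 12 G^{2} + 16 G^{4}\right) 19 = -190 - 228 G^{2} + 304 G^{4}$)
$R{\left(- B + 1,-86 \right)} - -17126 = \left(-190 - 228 \left(-86\right)^{2} + 304 \left(-86\right)^{4}\right) - -17126 = \left(-190 - 1686288 + 304 \cdot 54700816\right) + 17126 = \left(-190 - 1686288 + 16629048064\right) + 17126 = 16627361586 + 17126 = 16627378712$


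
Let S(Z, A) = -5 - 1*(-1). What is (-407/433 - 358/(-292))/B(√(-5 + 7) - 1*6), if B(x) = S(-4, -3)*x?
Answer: 54255/4298824 + 18085*√2/8597648 ≈ 0.015596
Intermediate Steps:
S(Z, A) = -4 (S(Z, A) = -5 + 1 = -4)
B(x) = -4*x
(-407/433 - 358/(-292))/B(√(-5 + 7) - 1*6) = (-407/433 - 358/(-292))/((-4*(√(-5 + 7) - 1*6))) = (-407*1/433 - 358*(-1/292))/((-4*(√2 - 6))) = (-407/433 + 179/146)/((-4*(-6 + √2))) = 18085/(63218*(24 - 4*√2))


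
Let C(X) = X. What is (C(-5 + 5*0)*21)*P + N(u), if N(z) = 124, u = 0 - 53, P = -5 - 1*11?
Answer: 1804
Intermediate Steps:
P = -16 (P = -5 - 11 = -16)
u = -53
(C(-5 + 5*0)*21)*P + N(u) = ((-5 + 5*0)*21)*(-16) + 124 = ((-5 + 0)*21)*(-16) + 124 = -5*21*(-16) + 124 = -105*(-16) + 124 = 1680 + 124 = 1804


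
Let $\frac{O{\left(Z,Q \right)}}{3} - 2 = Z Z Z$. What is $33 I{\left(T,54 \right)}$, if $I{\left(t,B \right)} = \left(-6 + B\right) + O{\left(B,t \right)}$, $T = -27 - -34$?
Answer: $15590718$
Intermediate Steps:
$T = 7$ ($T = -27 + 34 = 7$)
$O{\left(Z,Q \right)} = 6 + 3 Z^{3}$ ($O{\left(Z,Q \right)} = 6 + 3 Z Z Z = 6 + 3 Z^{2} Z = 6 + 3 Z^{3}$)
$I{\left(t,B \right)} = B + 3 B^{3}$ ($I{\left(t,B \right)} = \left(-6 + B\right) + \left(6 + 3 B^{3}\right) = B + 3 B^{3}$)
$33 I{\left(T,54 \right)} = 33 \left(54 + 3 \cdot 54^{3}\right) = 33 \left(54 + 3 \cdot 157464\right) = 33 \left(54 + 472392\right) = 33 \cdot 472446 = 15590718$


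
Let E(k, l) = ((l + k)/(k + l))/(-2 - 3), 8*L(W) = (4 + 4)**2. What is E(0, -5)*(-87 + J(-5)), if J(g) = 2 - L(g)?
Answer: 93/5 ≈ 18.600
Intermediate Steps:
L(W) = 8 (L(W) = (4 + 4)**2/8 = (1/8)*8**2 = (1/8)*64 = 8)
E(k, l) = -1/5 (E(k, l) = ((k + l)/(k + l))/(-5) = 1*(-1/5) = -1/5)
J(g) = -6 (J(g) = 2 - 1*8 = 2 - 8 = -6)
E(0, -5)*(-87 + J(-5)) = -(-87 - 6)/5 = -1/5*(-93) = 93/5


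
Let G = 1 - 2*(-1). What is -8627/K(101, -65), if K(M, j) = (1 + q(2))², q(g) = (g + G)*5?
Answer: -8627/676 ≈ -12.762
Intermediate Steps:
G = 3 (G = 1 + 2 = 3)
q(g) = 15 + 5*g (q(g) = (g + 3)*5 = (3 + g)*5 = 15 + 5*g)
K(M, j) = 676 (K(M, j) = (1 + (15 + 5*2))² = (1 + (15 + 10))² = (1 + 25)² = 26² = 676)
-8627/K(101, -65) = -8627/676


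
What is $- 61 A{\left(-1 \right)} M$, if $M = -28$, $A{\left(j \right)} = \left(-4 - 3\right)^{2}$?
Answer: $83692$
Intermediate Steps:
$A{\left(j \right)} = 49$ ($A{\left(j \right)} = \left(-7\right)^{2} = 49$)
$- 61 A{\left(-1 \right)} M = \left(-61\right) 49 \left(-28\right) = \left(-2989\right) \left(-28\right) = 83692$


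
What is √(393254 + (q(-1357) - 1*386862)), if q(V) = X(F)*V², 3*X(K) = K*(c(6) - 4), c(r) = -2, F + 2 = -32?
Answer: 2*√31306231 ≈ 11190.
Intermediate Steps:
F = -34 (F = -2 - 32 = -34)
X(K) = -2*K (X(K) = (K*(-2 - 4))/3 = (K*(-6))/3 = (-6*K)/3 = -2*K)
q(V) = 68*V² (q(V) = (-2*(-34))*V² = 68*V²)
√(393254 + (q(-1357) - 1*386862)) = √(393254 + (68*(-1357)² - 1*386862)) = √(393254 + (68*1841449 - 386862)) = √(393254 + (125218532 - 386862)) = √(393254 + 124831670) = √125224924 = 2*√31306231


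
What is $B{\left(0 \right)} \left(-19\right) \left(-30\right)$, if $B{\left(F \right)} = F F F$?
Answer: $0$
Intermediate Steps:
$B{\left(F \right)} = F^{3}$ ($B{\left(F \right)} = F^{2} F = F^{3}$)
$B{\left(0 \right)} \left(-19\right) \left(-30\right) = 0^{3} \left(-19\right) \left(-30\right) = 0 \left(-19\right) \left(-30\right) = 0 \left(-30\right) = 0$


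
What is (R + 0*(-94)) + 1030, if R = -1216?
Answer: -186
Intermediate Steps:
(R + 0*(-94)) + 1030 = (-1216 + 0*(-94)) + 1030 = (-1216 + 0) + 1030 = -1216 + 1030 = -186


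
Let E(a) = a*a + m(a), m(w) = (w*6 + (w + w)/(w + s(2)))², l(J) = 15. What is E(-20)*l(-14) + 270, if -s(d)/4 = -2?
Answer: 631310/3 ≈ 2.1044e+5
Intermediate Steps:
s(d) = 8 (s(d) = -4*(-2) = 8)
m(w) = (6*w + 2*w/(8 + w))² (m(w) = (w*6 + (w + w)/(w + 8))² = (6*w + (2*w)/(8 + w))² = (6*w + 2*w/(8 + w))²)
E(a) = a² + 4*a²*(25 + 3*a)²/(8 + a)² (E(a) = a*a + 4*a²*(25 + 3*a)²/(8 + a)² = a² + 4*a²*(25 + 3*a)²/(8 + a)²)
E(-20)*l(-14) + 270 = ((-20)² + 4*(-20)²*(25 + 3*(-20))²/(8 - 20)²)*15 + 270 = (400 + 4*400*(25 - 60)²/(-12)²)*15 + 270 = (400 + 4*400*(1/144)*(-35)²)*15 + 270 = (400 + 4*400*(1/144)*1225)*15 + 270 = (400 + 122500/9)*15 + 270 = (126100/9)*15 + 270 = 630500/3 + 270 = 631310/3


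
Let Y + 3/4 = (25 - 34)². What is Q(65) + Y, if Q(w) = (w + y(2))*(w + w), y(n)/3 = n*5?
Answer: 49721/4 ≈ 12430.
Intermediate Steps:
y(n) = 15*n (y(n) = 3*(n*5) = 3*(5*n) = 15*n)
Q(w) = 2*w*(30 + w) (Q(w) = (w + 15*2)*(w + w) = (w + 30)*(2*w) = (30 + w)*(2*w) = 2*w*(30 + w))
Y = 321/4 (Y = -¾ + (25 - 34)² = -¾ + (-9)² = -¾ + 81 = 321/4 ≈ 80.250)
Q(65) + Y = 2*65*(30 + 65) + 321/4 = 2*65*95 + 321/4 = 12350 + 321/4 = 49721/4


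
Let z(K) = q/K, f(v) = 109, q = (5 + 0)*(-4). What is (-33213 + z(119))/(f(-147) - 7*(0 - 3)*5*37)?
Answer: -3952367/475286 ≈ -8.3158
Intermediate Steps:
q = -20 (q = 5*(-4) = -20)
z(K) = -20/K
(-33213 + z(119))/(f(-147) - 7*(0 - 3)*5*37) = (-33213 - 20/119)/(109 - 7*(0 - 3)*5*37) = (-33213 - 20*1/119)/(109 - (-21)*5*37) = (-33213 - 20/119)/(109 - 7*(-15)*37) = -3952367/(119*(109 + 105*37)) = -3952367/(119*(109 + 3885)) = -3952367/119/3994 = -3952367/119*1/3994 = -3952367/475286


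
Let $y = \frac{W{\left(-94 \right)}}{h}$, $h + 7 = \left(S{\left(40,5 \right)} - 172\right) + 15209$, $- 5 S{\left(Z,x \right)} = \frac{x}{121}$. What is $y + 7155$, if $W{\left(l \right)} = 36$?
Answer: $\frac{13012294851}{1818629} \approx 7155.0$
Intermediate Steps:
$S{\left(Z,x \right)} = - \frac{x}{605}$ ($S{\left(Z,x \right)} = - \frac{\frac{1}{121} x}{5} = - \frac{x}{605}$)
$h = \frac{1818629}{121}$ ($h = -7 + \left(\left(\left(- \frac{1}{605}\right) 5 - 172\right) + 15209\right) = -7 + \left(\left(- \frac{1}{121} - 172\right) + 15209\right) = -7 + \left(- \frac{20813}{121} + 15209\right) = -7 + \frac{1819476}{121} = \frac{1818629}{121} \approx 15030.0$)
$y = \frac{4356}{1818629}$ ($y = \frac{36}{\frac{1818629}{121}} = 36 \cdot \frac{121}{1818629} = \frac{4356}{1818629} \approx 0.0023952$)
$y + 7155 = \frac{4356}{1818629} + 7155 = \frac{13012294851}{1818629}$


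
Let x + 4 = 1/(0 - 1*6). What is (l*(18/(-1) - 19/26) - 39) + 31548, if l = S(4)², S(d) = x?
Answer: 29188049/936 ≈ 31184.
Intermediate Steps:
x = -25/6 (x = -4 + 1/(0 - 1*6) = -4 + 1/(0 - 6) = -4 + 1/(-6) = -4 - ⅙ = -25/6 ≈ -4.1667)
S(d) = -25/6
l = 625/36 (l = (-25/6)² = 625/36 ≈ 17.361)
(l*(18/(-1) - 19/26) - 39) + 31548 = (625*(18/(-1) - 19/26)/36 - 39) + 31548 = (625*(18*(-1) - 19*1/26)/36 - 39) + 31548 = (625*(-18 - 19/26)/36 - 39) + 31548 = ((625/36)*(-487/26) - 39) + 31548 = (-304375/936 - 39) + 31548 = -340879/936 + 31548 = 29188049/936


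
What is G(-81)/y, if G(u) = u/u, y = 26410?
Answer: 1/26410 ≈ 3.7864e-5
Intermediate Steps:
G(u) = 1
G(-81)/y = 1/26410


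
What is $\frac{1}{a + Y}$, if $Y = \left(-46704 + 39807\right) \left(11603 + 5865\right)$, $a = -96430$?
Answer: $- \frac{1}{120573226} \approx -8.2937 \cdot 10^{-9}$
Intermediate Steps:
$Y = -120476796$ ($Y = \left(-6897\right) 17468 = -120476796$)
$\frac{1}{a + Y} = \frac{1}{-96430 - 120476796} = \frac{1}{-120573226} = - \frac{1}{120573226}$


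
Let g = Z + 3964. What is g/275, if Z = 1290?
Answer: 5254/275 ≈ 19.105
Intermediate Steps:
g = 5254 (g = 1290 + 3964 = 5254)
g/275 = 5254/275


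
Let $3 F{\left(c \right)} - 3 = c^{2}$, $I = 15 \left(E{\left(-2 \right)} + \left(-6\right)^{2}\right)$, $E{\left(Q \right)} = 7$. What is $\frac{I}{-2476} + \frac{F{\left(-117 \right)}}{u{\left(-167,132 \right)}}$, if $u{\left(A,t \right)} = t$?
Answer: $\frac{2803831}{81708} \approx 34.315$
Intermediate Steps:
$I = 645$ ($I = 15 \left(7 + \left(-6\right)^{2}\right) = 15 \left(7 + 36\right) = 15 \cdot 43 = 645$)
$F{\left(c \right)} = 1 + \frac{c^{2}}{3}$
$\frac{I}{-2476} + \frac{F{\left(-117 \right)}}{u{\left(-167,132 \right)}} = \frac{645}{-2476} + \frac{1 + \frac{\left(-117\right)^{2}}{3}}{132} = 645 \left(- \frac{1}{2476}\right) + \left(1 + \frac{1}{3} \cdot 13689\right) \frac{1}{132} = - \frac{645}{2476} + \left(1 + 4563\right) \frac{1}{132} = - \frac{645}{2476} + 4564 \cdot \frac{1}{132} = - \frac{645}{2476} + \frac{1141}{33} = \frac{2803831}{81708}$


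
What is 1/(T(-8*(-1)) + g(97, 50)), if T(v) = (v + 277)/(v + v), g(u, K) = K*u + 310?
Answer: 16/82845 ≈ 0.00019313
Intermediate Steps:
g(u, K) = 310 + K*u
T(v) = (277 + v)/(2*v) (T(v) = (277 + v)/((2*v)) = (277 + v)*(1/(2*v)) = (277 + v)/(2*v))
1/(T(-8*(-1)) + g(97, 50)) = 1/((277 - 8*(-1))/(2*((-8*(-1)))) + (310 + 50*97)) = 1/((1/2)*(277 + 8)/8 + (310 + 4850)) = 1/((1/2)*(1/8)*285 + 5160) = 1/(285/16 + 5160) = 1/(82845/16) = 16/82845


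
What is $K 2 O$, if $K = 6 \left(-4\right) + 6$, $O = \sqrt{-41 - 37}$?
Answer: $- 36 i \sqrt{78} \approx - 317.94 i$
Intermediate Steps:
$O = i \sqrt{78}$ ($O = \sqrt{-78} = i \sqrt{78} \approx 8.8318 i$)
$K = -18$ ($K = -24 + 6 = -18$)
$K 2 O = \left(-18\right) 2 i \sqrt{78} = - 36 i \sqrt{78}$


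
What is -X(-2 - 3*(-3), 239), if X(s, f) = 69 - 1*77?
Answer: 8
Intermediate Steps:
X(s, f) = -8 (X(s, f) = 69 - 77 = -8)
-X(-2 - 3*(-3), 239) = -1*(-8) = 8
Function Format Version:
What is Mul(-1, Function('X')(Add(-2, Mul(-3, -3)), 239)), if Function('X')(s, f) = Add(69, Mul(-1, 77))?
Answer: 8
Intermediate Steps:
Function('X')(s, f) = -8 (Function('X')(s, f) = Add(69, -77) = -8)
Mul(-1, Function('X')(Add(-2, Mul(-3, -3)), 239)) = Mul(-1, -8) = 8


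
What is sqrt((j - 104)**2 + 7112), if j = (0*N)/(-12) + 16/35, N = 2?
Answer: 2*sqrt(5461394)/35 ≈ 133.54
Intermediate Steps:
j = 16/35 (j = (0*2)/(-12) + 16/35 = 0*(-1/12) + 16*(1/35) = 0 + 16/35 = 16/35 ≈ 0.45714)
sqrt((j - 104)**2 + 7112) = sqrt((16/35 - 104)**2 + 7112) = sqrt((-3624/35)**2 + 7112) = sqrt(13133376/1225 + 7112) = sqrt(21845576/1225) = 2*sqrt(5461394)/35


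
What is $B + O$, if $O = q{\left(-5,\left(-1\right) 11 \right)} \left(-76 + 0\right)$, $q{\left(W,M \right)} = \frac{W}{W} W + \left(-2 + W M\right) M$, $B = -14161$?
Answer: $30527$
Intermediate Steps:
$q{\left(W,M \right)} = W + M \left(-2 + M W\right)$ ($q{\left(W,M \right)} = 1 W + \left(-2 + M W\right) M = W + M \left(-2 + M W\right)$)
$O = 44688$ ($O = \left(-5 - 2 \left(\left(-1\right) 11\right) - 5 \left(\left(-1\right) 11\right)^{2}\right) \left(-76 + 0\right) = \left(-5 - -22 - 5 \left(-11\right)^{2}\right) \left(-76\right) = \left(-5 + 22 - 605\right) \left(-76\right) = \left(-588\right) \left(-76\right) = 44688$)
$B + O = -14161 + 44688 = 30527$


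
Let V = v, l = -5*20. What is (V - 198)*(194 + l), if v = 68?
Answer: -12220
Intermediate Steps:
l = -100
V = 68
(V - 198)*(194 + l) = (68 - 198)*(194 - 100) = -130*94 = -12220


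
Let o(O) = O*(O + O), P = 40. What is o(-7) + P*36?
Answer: 1538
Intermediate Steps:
o(O) = 2*O² (o(O) = O*(2*O) = 2*O²)
o(-7) + P*36 = 2*(-7)² + 40*36 = 2*49 + 1440 = 98 + 1440 = 1538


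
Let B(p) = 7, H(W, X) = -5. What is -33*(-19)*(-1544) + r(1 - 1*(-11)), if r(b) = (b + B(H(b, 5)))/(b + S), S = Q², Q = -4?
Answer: -27106445/28 ≈ -9.6809e+5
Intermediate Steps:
S = 16 (S = (-4)² = 16)
r(b) = (7 + b)/(16 + b) (r(b) = (b + 7)/(b + 16) = (7 + b)/(16 + b))
-33*(-19)*(-1544) + r(1 - 1*(-11)) = -33*(-19)*(-1544) + (7 + (1 - 1*(-11)))/(16 + (1 - 1*(-11))) = 627*(-1544) + (7 + (1 + 11))/(16 + (1 + 11)) = -968088 + (7 + 12)/(16 + 12) = -968088 + 19/28 = -27106445/28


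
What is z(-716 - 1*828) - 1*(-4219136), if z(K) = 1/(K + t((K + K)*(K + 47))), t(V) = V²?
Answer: 90161620473382172673/21369688124152 ≈ 4.2191e+6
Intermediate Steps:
z(K) = 1/(K + 4*K²*(47 + K)²) (z(K) = 1/(K + ((K + K)*(K + 47))²) = 1/(K + ((2*K)*(47 + K))²) = 1/(K + (2*K*(47 + K))²) = 1/(K + 4*K²*(47 + K)²))
z(-716 - 1*828) - 1*(-4219136) = 1/((-716 - 1*828)*(1 + 4*(-716 - 1*828)*(47 + (-716 - 1*828))²)) - 1*(-4219136) = 1/((-716 - 828)*(1 + 4*(-716 - 828)*(47 + (-716 - 828))²)) + 4219136 = 1/((-1544)*(1 + 4*(-1544)*(47 - 1544)²)) + 4219136 = -1/(1544*(1 + 4*(-1544)*(-1497)²)) + 4219136 = -1/(1544*(1 + 4*(-1544)*2241009)) + 4219136 = -1/(1544*(1 - 13840471584)) + 4219136 = -1/1544/(-13840471583) + 4219136 = -1/1544*(-1/13840471583) + 4219136 = 1/21369688124152 + 4219136 = 90161620473382172673/21369688124152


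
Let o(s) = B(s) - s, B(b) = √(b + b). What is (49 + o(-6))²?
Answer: 3013 + 220*I*√3 ≈ 3013.0 + 381.05*I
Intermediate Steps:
B(b) = √2*√b (B(b) = √(2*b) = √2*√b)
o(s) = -s + √2*√s (o(s) = √2*√s - s = -s + √2*√s)
(49 + o(-6))² = (49 + (-1*(-6) + √2*√(-6)))² = (49 + (6 + √2*(I*√6)))² = (49 + (6 + 2*I*√3))² = (55 + 2*I*√3)²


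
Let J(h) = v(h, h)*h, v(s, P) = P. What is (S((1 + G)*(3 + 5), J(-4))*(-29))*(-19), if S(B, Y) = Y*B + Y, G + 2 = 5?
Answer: 290928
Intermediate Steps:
G = 3 (G = -2 + 5 = 3)
J(h) = h**2 (J(h) = h*h = h**2)
S(B, Y) = Y + B*Y (S(B, Y) = B*Y + Y = Y + B*Y)
(S((1 + G)*(3 + 5), J(-4))*(-29))*(-19) = (((-4)**2*(1 + (1 + 3)*(3 + 5)))*(-29))*(-19) = ((16*(1 + 4*8))*(-29))*(-19) = ((16*(1 + 32))*(-29))*(-19) = ((16*33)*(-29))*(-19) = (528*(-29))*(-19) = -15312*(-19) = 290928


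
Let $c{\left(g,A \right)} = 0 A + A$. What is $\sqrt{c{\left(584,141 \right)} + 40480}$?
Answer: $7 \sqrt{829} \approx 201.55$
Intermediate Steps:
$c{\left(g,A \right)} = A$ ($c{\left(g,A \right)} = 0 + A = A$)
$\sqrt{c{\left(584,141 \right)} + 40480} = \sqrt{141 + 40480} = \sqrt{40621} = 7 \sqrt{829}$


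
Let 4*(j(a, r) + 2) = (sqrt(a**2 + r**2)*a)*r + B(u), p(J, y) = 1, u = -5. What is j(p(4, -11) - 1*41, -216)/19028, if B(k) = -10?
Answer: -9/38056 + 4320*sqrt(754)/4757 ≈ 24.936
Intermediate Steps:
j(a, r) = -9/2 + a*r*sqrt(a**2 + r**2)/4 (j(a, r) = -2 + ((sqrt(a**2 + r**2)*a)*r - 10)/4 = -2 + ((a*sqrt(a**2 + r**2))*r - 10)/4 = -2 + (a*r*sqrt(a**2 + r**2) - 10)/4 = -2 + (-10 + a*r*sqrt(a**2 + r**2))/4 = -2 + (-5/2 + a*r*sqrt(a**2 + r**2)/4) = -9/2 + a*r*sqrt(a**2 + r**2)/4)
j(p(4, -11) - 1*41, -216)/19028 = (-9/2 + (1/4)*(1 - 1*41)*(-216)*sqrt((1 - 1*41)**2 + (-216)**2))/19028 = (-9/2 + (1/4)*(1 - 41)*(-216)*sqrt((1 - 41)**2 + 46656))*(1/19028) = (-9/2 + (1/4)*(-40)*(-216)*sqrt((-40)**2 + 46656))*(1/19028) = (-9/2 + (1/4)*(-40)*(-216)*sqrt(1600 + 46656))*(1/19028) = (-9/2 + (1/4)*(-40)*(-216)*sqrt(48256))*(1/19028) = (-9/2 + (1/4)*(-40)*(-216)*(8*sqrt(754)))*(1/19028) = (-9/2 + 17280*sqrt(754))*(1/19028) = -9/38056 + 4320*sqrt(754)/4757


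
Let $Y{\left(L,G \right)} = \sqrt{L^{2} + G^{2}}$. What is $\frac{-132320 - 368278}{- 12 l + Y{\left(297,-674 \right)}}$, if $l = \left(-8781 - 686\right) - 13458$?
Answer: $- \frac{27542901960}{15135893503} + \frac{500598 \sqrt{542485}}{75679467515} \approx -1.8148$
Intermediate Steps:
$l = -22925$ ($l = \left(-8781 - 686\right) - 13458 = -9467 - 13458 = -22925$)
$Y{\left(L,G \right)} = \sqrt{G^{2} + L^{2}}$
$\frac{-132320 - 368278}{- 12 l + Y{\left(297,-674 \right)}} = \frac{-132320 - 368278}{\left(-12\right) \left(-22925\right) + \sqrt{\left(-674\right)^{2} + 297^{2}}} = - \frac{500598}{275100 + \sqrt{454276 + 88209}} = - \frac{500598}{275100 + \sqrt{542485}}$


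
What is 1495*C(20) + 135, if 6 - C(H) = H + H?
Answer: -50695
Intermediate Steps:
C(H) = 6 - 2*H (C(H) = 6 - (H + H) = 6 - 2*H)
1495*C(20) + 135 = 1495*(6 - 2*20) + 135 = 1495*(6 - 40) + 135 = 1495*(-34) + 135 = -50830 + 135 = -50695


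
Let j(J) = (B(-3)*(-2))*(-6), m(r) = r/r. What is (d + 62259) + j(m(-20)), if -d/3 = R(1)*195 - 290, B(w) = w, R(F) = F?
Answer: 62508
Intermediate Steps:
m(r) = 1
d = 285 (d = -3*(1*195 - 290) = -3*(195 - 290) = -3*(-95) = 285)
j(J) = -36 (j(J) = -3*(-2)*(-6) = 6*(-6) = -36)
(d + 62259) + j(m(-20)) = (285 + 62259) - 36 = 62544 - 36 = 62508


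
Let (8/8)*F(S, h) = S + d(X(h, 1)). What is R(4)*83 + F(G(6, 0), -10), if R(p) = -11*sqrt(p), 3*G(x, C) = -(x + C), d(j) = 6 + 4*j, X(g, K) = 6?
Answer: -1798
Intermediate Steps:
G(x, C) = -C/3 - x/3 (G(x, C) = (-(x + C))/3 = (-(C + x))/3 = (-C - x)/3 = -C/3 - x/3)
F(S, h) = 30 + S (F(S, h) = S + (6 + 4*6) = S + (6 + 24) = S + 30 = 30 + S)
R(4)*83 + F(G(6, 0), -10) = -11*sqrt(4)*83 + (30 + (-1/3*0 - 1/3*6)) = -11*2*83 + (30 + (0 - 2)) = -22*83 + (30 - 2) = -1826 + 28 = -1798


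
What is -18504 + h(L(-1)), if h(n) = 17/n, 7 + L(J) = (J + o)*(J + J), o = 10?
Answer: -462617/25 ≈ -18505.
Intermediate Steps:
L(J) = -7 + 2*J*(10 + J) (L(J) = -7 + (J + 10)*(J + J) = -7 + (10 + J)*(2*J) = -7 + 2*J*(10 + J))
-18504 + h(L(-1)) = -18504 + 17/(-7 + 2*(-1)**2 + 20*(-1)) = -18504 + 17/(-7 + 2*1 - 20) = -18504 + 17/(-7 + 2 - 20) = -18504 + 17/(-25) = -18504 + 17*(-1/25) = -18504 - 17/25 = -462617/25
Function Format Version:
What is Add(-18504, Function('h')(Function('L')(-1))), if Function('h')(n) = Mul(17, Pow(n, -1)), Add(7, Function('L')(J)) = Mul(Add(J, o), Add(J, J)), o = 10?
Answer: Rational(-462617, 25) ≈ -18505.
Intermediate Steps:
Function('L')(J) = Add(-7, Mul(2, J, Add(10, J))) (Function('L')(J) = Add(-7, Mul(Add(J, 10), Add(J, J))) = Add(-7, Mul(Add(10, J), Mul(2, J))) = Add(-7, Mul(2, J, Add(10, J))))
Add(-18504, Function('h')(Function('L')(-1))) = Add(-18504, Mul(17, Pow(Add(-7, Mul(2, Pow(-1, 2)), Mul(20, -1)), -1))) = Add(-18504, Mul(17, Pow(Add(-7, Mul(2, 1), -20), -1))) = Add(-18504, Mul(17, Pow(Add(-7, 2, -20), -1))) = Add(-18504, Mul(17, Pow(-25, -1))) = Add(-18504, Mul(17, Rational(-1, 25))) = Add(-18504, Rational(-17, 25)) = Rational(-462617, 25)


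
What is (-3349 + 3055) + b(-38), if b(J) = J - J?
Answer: -294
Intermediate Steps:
b(J) = 0
(-3349 + 3055) + b(-38) = (-3349 + 3055) + 0 = -294 + 0 = -294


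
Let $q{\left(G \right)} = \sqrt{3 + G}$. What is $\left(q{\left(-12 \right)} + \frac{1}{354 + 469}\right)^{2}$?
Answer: $- \frac{6095960}{677329} + \frac{6 i}{823} \approx -9.0 + 0.0072904 i$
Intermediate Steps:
$\left(q{\left(-12 \right)} + \frac{1}{354 + 469}\right)^{2} = \left(\sqrt{3 - 12} + \frac{1}{354 + 469}\right)^{2} = \left(\sqrt{-9} + \frac{1}{823}\right)^{2} = \left(3 i + \frac{1}{823}\right)^{2} = \left(\frac{1}{823} + 3 i\right)^{2}$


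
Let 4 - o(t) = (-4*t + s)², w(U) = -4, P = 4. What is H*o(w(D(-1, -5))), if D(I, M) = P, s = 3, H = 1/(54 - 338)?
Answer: 357/284 ≈ 1.2570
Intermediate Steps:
H = -1/284 (H = 1/(-284) = -1/284 ≈ -0.0035211)
D(I, M) = 4
o(t) = 4 - (3 - 4*t)² (o(t) = 4 - (-4*t + 3)² = 4 - (3 - 4*t)²)
H*o(w(D(-1, -5))) = -(4 - (-3 + 4*(-4))²)/284 = -(4 - (-3 - 16)²)/284 = -(4 - 1*(-19)²)/284 = -(4 - 1*361)/284 = -(4 - 361)/284 = -1/284*(-357) = 357/284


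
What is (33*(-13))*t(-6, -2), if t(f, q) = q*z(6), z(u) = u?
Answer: 5148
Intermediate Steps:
t(f, q) = 6*q (t(f, q) = q*6 = 6*q)
(33*(-13))*t(-6, -2) = (33*(-13))*(6*(-2)) = -429*(-12) = 5148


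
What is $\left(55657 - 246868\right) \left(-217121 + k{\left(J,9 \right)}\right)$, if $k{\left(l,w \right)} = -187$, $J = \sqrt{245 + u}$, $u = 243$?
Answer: $41551679988$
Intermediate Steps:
$J = 2 \sqrt{122}$ ($J = \sqrt{245 + 243} = \sqrt{488} = 2 \sqrt{122} \approx 22.091$)
$\left(55657 - 246868\right) \left(-217121 + k{\left(J,9 \right)}\right) = \left(55657 - 246868\right) \left(-217121 - 187\right) = \left(-191211\right) \left(-217308\right) = 41551679988$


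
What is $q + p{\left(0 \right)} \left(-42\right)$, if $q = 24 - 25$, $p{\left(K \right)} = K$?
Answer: $-1$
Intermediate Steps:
$q = -1$
$q + p{\left(0 \right)} \left(-42\right) = -1 + 0 \left(-42\right) = -1 + 0 = -1$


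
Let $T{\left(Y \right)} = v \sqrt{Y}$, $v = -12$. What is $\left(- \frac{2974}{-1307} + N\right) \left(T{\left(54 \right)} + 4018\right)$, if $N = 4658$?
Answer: $\frac{24473557640}{1307} - \frac{219275280 \sqrt{6}}{1307} \approx 1.8314 \cdot 10^{7}$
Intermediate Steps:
$T{\left(Y \right)} = - 12 \sqrt{Y}$
$\left(- \frac{2974}{-1307} + N\right) \left(T{\left(54 \right)} + 4018\right) = \left(- \frac{2974}{-1307} + 4658\right) \left(- 12 \sqrt{54} + 4018\right) = \left(\left(-2974\right) \left(- \frac{1}{1307}\right) + 4658\right) \left(- 12 \cdot 3 \sqrt{6} + 4018\right) = \left(\frac{2974}{1307} + 4658\right) \left(- 36 \sqrt{6} + 4018\right) = \frac{6090980 \left(4018 - 36 \sqrt{6}\right)}{1307} = \frac{24473557640}{1307} - \frac{219275280 \sqrt{6}}{1307}$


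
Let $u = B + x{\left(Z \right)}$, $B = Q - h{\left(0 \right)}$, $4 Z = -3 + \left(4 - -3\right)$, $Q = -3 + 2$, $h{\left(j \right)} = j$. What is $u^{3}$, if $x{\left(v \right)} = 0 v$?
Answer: $-1$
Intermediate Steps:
$Q = -1$
$Z = 1$ ($Z = \frac{-3 + \left(4 - -3\right)}{4} = \frac{-3 + \left(4 + 3\right)}{4} = \frac{-3 + 7}{4} = \frac{1}{4} \cdot 4 = 1$)
$B = -1$ ($B = -1 - 0 = -1 + 0 = -1$)
$x{\left(v \right)} = 0$
$u = -1$ ($u = -1 + 0 = -1$)
$u^{3} = \left(-1\right)^{3} = -1$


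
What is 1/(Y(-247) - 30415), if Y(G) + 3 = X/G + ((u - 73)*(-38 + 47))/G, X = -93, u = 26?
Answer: -247/7512730 ≈ -3.2878e-5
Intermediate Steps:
Y(G) = -3 - 516/G (Y(G) = -3 + (-93/G + ((26 - 73)*(-38 + 47))/G) = -3 + (-93/G + (-47*9)/G) = -3 + (-93/G - 423/G) = -3 - 516/G)
1/(Y(-247) - 30415) = 1/((-3 - 516/(-247)) - 30415) = 1/((-3 - 516*(-1/247)) - 30415) = 1/((-3 + 516/247) - 30415) = 1/(-225/247 - 30415) = 1/(-7512730/247) = -247/7512730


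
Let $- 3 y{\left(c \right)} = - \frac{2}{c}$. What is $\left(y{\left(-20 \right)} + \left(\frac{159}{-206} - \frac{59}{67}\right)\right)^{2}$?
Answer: $\frac{30451297009}{10715355225} \approx 2.8418$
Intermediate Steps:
$y{\left(c \right)} = \frac{2}{3 c}$ ($y{\left(c \right)} = - \frac{\left(-2\right) \frac{1}{c}}{3} = \frac{2}{3 c}$)
$\left(y{\left(-20 \right)} + \left(\frac{159}{-206} - \frac{59}{67}\right)\right)^{2} = \left(\frac{2}{3 \left(-20\right)} + \left(\frac{159}{-206} - \frac{59}{67}\right)\right)^{2} = \left(\frac{2}{3} \left(- \frac{1}{20}\right) + \left(159 \left(- \frac{1}{206}\right) - \frac{59}{67}\right)\right)^{2} = \left(- \frac{1}{30} - \frac{22807}{13802}\right)^{2} = \left(- \frac{174503}{103515}\right)^{2} = \frac{30451297009}{10715355225}$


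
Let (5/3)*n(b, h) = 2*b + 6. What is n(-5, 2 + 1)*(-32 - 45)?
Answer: 924/5 ≈ 184.80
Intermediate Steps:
n(b, h) = 18/5 + 6*b/5 (n(b, h) = 3*(2*b + 6)/5 = 3*(6 + 2*b)/5 = 18/5 + 6*b/5)
n(-5, 2 + 1)*(-32 - 45) = (18/5 + (6/5)*(-5))*(-32 - 45) = (18/5 - 6)*(-77) = -12/5*(-77) = 924/5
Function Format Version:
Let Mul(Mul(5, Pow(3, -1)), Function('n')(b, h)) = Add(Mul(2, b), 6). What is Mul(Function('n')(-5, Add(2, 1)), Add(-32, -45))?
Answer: Rational(924, 5) ≈ 184.80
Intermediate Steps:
Function('n')(b, h) = Add(Rational(18, 5), Mul(Rational(6, 5), b)) (Function('n')(b, h) = Mul(Rational(3, 5), Add(Mul(2, b), 6)) = Mul(Rational(3, 5), Add(6, Mul(2, b))) = Add(Rational(18, 5), Mul(Rational(6, 5), b)))
Mul(Function('n')(-5, Add(2, 1)), Add(-32, -45)) = Mul(Add(Rational(18, 5), Mul(Rational(6, 5), -5)), Add(-32, -45)) = Mul(Add(Rational(18, 5), -6), -77) = Mul(Rational(-12, 5), -77) = Rational(924, 5)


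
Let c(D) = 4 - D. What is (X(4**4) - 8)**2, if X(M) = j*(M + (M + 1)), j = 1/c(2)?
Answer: 247009/4 ≈ 61752.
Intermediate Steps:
j = 1/2 (j = 1/(4 - 1*2) = 1/(4 - 2) = 1/2 ≈ 0.50000)
X(M) = 1/2 + M (X(M) = (M + (M + 1))/2 = (M + (1 + M))/2 = (1 + 2*M)/2 = 1/2 + M)
(X(4**4) - 8)**2 = ((1/2 + 4**4) - 8)**2 = ((1/2 + 256) - 8)**2 = (513/2 - 8)**2 = (497/2)**2 = 247009/4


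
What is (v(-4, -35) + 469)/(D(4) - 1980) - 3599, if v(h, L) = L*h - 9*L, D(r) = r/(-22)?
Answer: -39201791/10891 ≈ -3599.5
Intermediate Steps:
D(r) = -r/22 (D(r) = r*(-1/22) = -r/22)
v(h, L) = -9*L + L*h
(v(-4, -35) + 469)/(D(4) - 1980) - 3599 = (-35*(-9 - 4) + 469)/(-1/22*4 - 1980) - 3599 = (-35*(-13) + 469)/(-2/11 - 1980) - 3599 = (455 + 469)/(-21782/11) - 3599 = 924*(-11/21782) - 3599 = -5082/10891 - 3599 = -39201791/10891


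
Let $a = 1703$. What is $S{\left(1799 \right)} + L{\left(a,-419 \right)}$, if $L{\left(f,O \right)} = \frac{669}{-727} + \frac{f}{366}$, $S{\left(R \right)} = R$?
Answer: $\frac{479674745}{266082} \approx 1802.7$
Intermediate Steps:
$L{\left(f,O \right)} = - \frac{669}{727} + \frac{f}{366}$ ($L{\left(f,O \right)} = 669 \left(- \frac{1}{727}\right) + f \frac{1}{366} = - \frac{669}{727} + \frac{f}{366}$)
$S{\left(1799 \right)} + L{\left(a,-419 \right)} = 1799 + \left(- \frac{669}{727} + \frac{1}{366} \cdot 1703\right) = 1799 + \left(- \frac{669}{727} + \frac{1703}{366}\right) = 1799 + \frac{993227}{266082} = \frac{479674745}{266082}$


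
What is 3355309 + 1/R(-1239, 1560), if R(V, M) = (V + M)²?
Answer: 345734394670/103041 ≈ 3.3553e+6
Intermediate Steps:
R(V, M) = (M + V)²
3355309 + 1/R(-1239, 1560) = 3355309 + 1/((1560 - 1239)²) = 3355309 + 1/(321²) = 3355309 + 1/103041 = 345734394670/103041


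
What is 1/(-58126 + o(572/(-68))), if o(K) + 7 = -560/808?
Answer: -101/5871503 ≈ -1.7202e-5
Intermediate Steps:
o(K) = -777/101 (o(K) = -7 - 560/808 = -7 - 560*1/808 = -7 - 70/101 = -777/101)
1/(-58126 + o(572/(-68))) = 1/(-58126 - 777/101) = 1/(-5871503/101) = -101/5871503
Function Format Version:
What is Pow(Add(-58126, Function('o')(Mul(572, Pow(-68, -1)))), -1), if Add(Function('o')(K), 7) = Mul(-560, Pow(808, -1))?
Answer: Rational(-101, 5871503) ≈ -1.7202e-5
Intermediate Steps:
Function('o')(K) = Rational(-777, 101) (Function('o')(K) = Add(-7, Mul(-560, Pow(808, -1))) = Add(-7, Mul(-560, Rational(1, 808))) = Add(-7, Rational(-70, 101)) = Rational(-777, 101))
Pow(Add(-58126, Function('o')(Mul(572, Pow(-68, -1)))), -1) = Pow(Add(-58126, Rational(-777, 101)), -1) = Pow(Rational(-5871503, 101), -1) = Rational(-101, 5871503)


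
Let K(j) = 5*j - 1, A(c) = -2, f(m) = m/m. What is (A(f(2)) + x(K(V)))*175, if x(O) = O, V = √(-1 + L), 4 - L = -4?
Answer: -525 + 875*√7 ≈ 1790.0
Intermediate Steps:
L = 8 (L = 4 - 1*(-4) = 4 + 4 = 8)
f(m) = 1
V = √7 (V = √(-1 + 8) = √7 ≈ 2.6458)
K(j) = -1 + 5*j
(A(f(2)) + x(K(V)))*175 = (-2 + (-1 + 5*√7))*175 = (-3 + 5*√7)*175 = -525 + 875*√7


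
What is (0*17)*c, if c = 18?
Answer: 0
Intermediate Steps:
(0*17)*c = (0*17)*18 = 0*18 = 0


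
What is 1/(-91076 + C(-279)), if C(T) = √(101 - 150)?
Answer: -91076/8294837825 - 7*I/8294837825 ≈ -1.098e-5 - 8.439e-10*I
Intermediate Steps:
C(T) = 7*I (C(T) = √(-49) = 7*I)
1/(-91076 + C(-279)) = 1/(-91076 + 7*I) = (-91076 - 7*I)/8294837825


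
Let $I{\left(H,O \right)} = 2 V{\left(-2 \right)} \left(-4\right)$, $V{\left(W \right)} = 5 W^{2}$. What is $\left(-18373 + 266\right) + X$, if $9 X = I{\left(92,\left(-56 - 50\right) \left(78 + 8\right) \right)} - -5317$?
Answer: $-17534$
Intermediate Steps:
$I{\left(H,O \right)} = -160$ ($I{\left(H,O \right)} = 2 \cdot 5 \left(-2\right)^{2} \left(-4\right) = 2 \cdot 5 \cdot 4 \left(-4\right) = 2 \cdot 20 \left(-4\right) = 40 \left(-4\right) = -160$)
$X = 573$ ($X = \frac{-160 - -5317}{9} = \frac{-160 + 5317}{9} = \frac{1}{9} \cdot 5157 = 573$)
$\left(-18373 + 266\right) + X = \left(-18373 + 266\right) + 573 = -18107 + 573 = -17534$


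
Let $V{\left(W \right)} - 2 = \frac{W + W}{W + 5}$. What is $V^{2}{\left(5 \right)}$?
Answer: $9$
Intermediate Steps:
$V{\left(W \right)} = 2 + \frac{2 W}{5 + W}$ ($V{\left(W \right)} = 2 + \frac{W + W}{W + 5} = 2 + \frac{2 W}{5 + W}$)
$V^{2}{\left(5 \right)} = \left(\frac{2 \left(5 + 2 \cdot 5\right)}{5 + 5}\right)^{2} = \left(\frac{2 \left(5 + 10\right)}{10}\right)^{2} = \left(2 \cdot \frac{1}{10} \cdot 15\right)^{2} = 3^{2} = 9$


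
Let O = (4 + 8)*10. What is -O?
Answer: -120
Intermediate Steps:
O = 120 (O = 12*10 = 120)
-O = -1*120 = -120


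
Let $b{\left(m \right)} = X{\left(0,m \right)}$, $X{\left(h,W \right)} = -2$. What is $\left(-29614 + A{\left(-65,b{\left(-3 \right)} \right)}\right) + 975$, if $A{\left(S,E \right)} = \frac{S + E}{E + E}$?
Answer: $- \frac{114489}{4} \approx -28622.0$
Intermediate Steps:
$b{\left(m \right)} = -2$
$A{\left(S,E \right)} = \frac{E + S}{2 E}$
$\left(-29614 + A{\left(-65,b{\left(-3 \right)} \right)}\right) + 975 = \left(-29614 + \frac{-2 - 65}{2 \left(-2\right)}\right) + 975 = \left(-29614 + \frac{1}{2} \left(- \frac{1}{2}\right) \left(-67\right)\right) + 975 = \left(-29614 + \frac{67}{4}\right) + 975 = - \frac{118389}{4} + 975 = - \frac{114489}{4}$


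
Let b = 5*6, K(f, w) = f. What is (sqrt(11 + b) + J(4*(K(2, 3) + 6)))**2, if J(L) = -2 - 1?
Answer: (3 - sqrt(41))**2 ≈ 11.581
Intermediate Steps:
b = 30
J(L) = -3
(sqrt(11 + b) + J(4*(K(2, 3) + 6)))**2 = (sqrt(11 + 30) - 3)**2 = (sqrt(41) - 3)**2 = (-3 + sqrt(41))**2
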